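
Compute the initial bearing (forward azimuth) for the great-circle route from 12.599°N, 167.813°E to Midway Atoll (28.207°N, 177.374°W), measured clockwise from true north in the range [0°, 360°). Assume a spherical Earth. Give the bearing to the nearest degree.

Δλ = -177.374 − 167.813 = -345.187°; wrapped into (−180°, 180°]: 14.813°.
θ = atan2( sin Δλ · cos φ₂ , cos φ₁ · sin φ₂ − sin φ₁ · cos φ₂ · cos Δλ )
  = atan2(0.22530, 0.27544) = 39.282° → normalised to [0°, 360°): 39.282°.

39°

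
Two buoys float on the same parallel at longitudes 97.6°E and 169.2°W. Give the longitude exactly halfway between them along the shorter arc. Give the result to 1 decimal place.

144.2°E

Signed shortest Δλ from +97.6° to -169.2° is +93.2°.
Midpoint longitude = +97.6° + (+93.2°)/2 = +97.6° + 46.6° = +144.2°.
(The naïve average (+97.6 + -169.2)/2 = -35.8° is on the wrong side of the globe.)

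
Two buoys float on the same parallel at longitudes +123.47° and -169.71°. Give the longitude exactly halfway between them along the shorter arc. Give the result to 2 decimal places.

Signed shortest Δλ from +123.47° to -169.71° is +66.82°.
Midpoint longitude = +123.47° + (+66.82°)/2 = +123.47° + 33.41° = +156.88°.
(The naïve average (+123.47 + -169.71)/2 = -23.12° is on the wrong side of the globe.)

+156.88°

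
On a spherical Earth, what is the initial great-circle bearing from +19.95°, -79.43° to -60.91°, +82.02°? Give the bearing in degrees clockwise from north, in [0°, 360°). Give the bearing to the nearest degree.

Δλ = 82.02 − -79.43 = 161.45°.
θ = atan2( sin Δλ · cos φ₂ , cos φ₁ · sin φ₂ − sin φ₁ · cos φ₂ · cos Δλ )
  = atan2(0.15467, -0.66415) = 166.890° → normalised to [0°, 360°): 166.890°.

167°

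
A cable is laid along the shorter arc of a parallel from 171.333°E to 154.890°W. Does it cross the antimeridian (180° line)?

Yes

Naïve |-154.890 − 171.333| = 326.223° > 180°, so the shorter arc goes the other way round — across 180°.
Signed shortest Δλ = ((-154.890 − 171.333 + 180) mod 360) − 180 = 33.777°.
Going east by 33.777° from +171.333° passes through 180° before reaching -154.890°.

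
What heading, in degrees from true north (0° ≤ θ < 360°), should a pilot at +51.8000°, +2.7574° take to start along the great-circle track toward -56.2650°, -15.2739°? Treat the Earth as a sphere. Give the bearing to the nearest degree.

Δλ = -15.2739 − 2.7574 = -18.0313°.
θ = atan2( sin Δλ · cos φ₂ , cos φ₁ · sin φ₂ − sin φ₁ · cos φ₂ · cos Δλ )
  = atan2(-0.17190, -0.92927) = -169.520° → normalised to [0°, 360°): 190.480°.

190°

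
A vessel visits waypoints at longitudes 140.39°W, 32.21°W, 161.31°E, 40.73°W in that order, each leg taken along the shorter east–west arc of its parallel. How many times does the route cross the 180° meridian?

2

Leg 1: -140.39° → -32.21°, shortest Δλ = 108.18° (east) — does not cross 180°.
Leg 2: -32.21° → +161.31°, shortest Δλ = -166.48° (west) — crosses 180°.
Leg 3: +161.31° → -40.73°, shortest Δλ = 157.96° (east) — crosses 180°.
Total crossings: 2.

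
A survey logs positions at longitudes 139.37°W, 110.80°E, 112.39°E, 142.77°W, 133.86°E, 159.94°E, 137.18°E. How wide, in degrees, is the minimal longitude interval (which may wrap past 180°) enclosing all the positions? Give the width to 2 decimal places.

Sort the longitudes: -142.77°, -139.37°, +110.80°, +112.39°, +133.86°, +137.18°, +159.94°.
Eastward gaps between consecutive values (wrapping around): 3.40°, 250.17°, 1.59°, 21.47°, 3.32°, 22.76°, 57.29°.
Largest gap = 250.17° ⇒ minimal covering band is its complement: 360° − 250.17° = 109.83°.
Band runs from +110.80° eastward to -139.37°, crossing the antimeridian.

109.83°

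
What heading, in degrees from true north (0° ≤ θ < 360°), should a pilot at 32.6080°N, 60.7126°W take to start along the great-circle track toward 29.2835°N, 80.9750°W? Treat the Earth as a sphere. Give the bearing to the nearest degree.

265°

Δλ = -80.9750 − -60.7126 = -20.2624°.
θ = atan2( sin Δλ · cos φ₂ , cos φ₁ · sin φ₂ − sin φ₁ · cos φ₂ · cos Δλ )
  = atan2(-0.30206, -0.02890) = -95.466° → normalised to [0°, 360°): 264.534°.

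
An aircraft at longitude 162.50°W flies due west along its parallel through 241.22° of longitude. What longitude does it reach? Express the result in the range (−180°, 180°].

43.72°W

Start at -162.50°; shift −241.22° → -403.72°.
-403.72° lies outside (−180°, 180°]; add 360° → -43.72°.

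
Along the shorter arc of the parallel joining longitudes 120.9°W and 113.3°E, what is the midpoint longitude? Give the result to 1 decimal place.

176.2°E

Signed shortest Δλ from -120.9° to +113.3° is -125.8°.
Midpoint longitude = -120.9° + (-125.8°)/2 = -120.9° − 62.9° = -183.8°.
Normalise into (−180°, 180°]: +176.2°.
(The naïve average (-120.9 + +113.3)/2 = -3.8° is on the wrong side of the globe.)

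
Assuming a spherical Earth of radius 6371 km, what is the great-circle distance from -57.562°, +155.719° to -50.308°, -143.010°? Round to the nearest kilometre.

Δλ = -143.010 − 155.719 = -298.729°; wrapped into (−180°, 180°]: 61.271°.
Δφ = -50.308 − -57.562 = 7.254°.
a = sin²(Δφ/2) + cos φ₁ · cos φ₂ · sin²(Δλ/2) = 0.092956.
c = 2·atan2(√a, √(1−a)) = 0.61964 rad → d = 6371·c ≈ 3947.71 km.

3948 km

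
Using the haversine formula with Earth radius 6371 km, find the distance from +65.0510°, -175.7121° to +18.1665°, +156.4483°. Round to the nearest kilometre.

5607 km

Δλ = 156.4483 − -175.7121 = 332.1604°; wrapped into (−180°, 180°]: -27.8396°.
Δφ = 18.1665 − 65.0510 = -46.8845°.
a = sin²(Δφ/2) + cos φ₁ · cos φ₂ · sin²(Δλ/2) = 0.181458.
c = 2·atan2(√a, √(1−a)) = 0.88009 rad → d = 6371·c ≈ 5607.04 km.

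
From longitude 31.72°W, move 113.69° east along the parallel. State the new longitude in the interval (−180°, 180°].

81.97°E

Start at -31.72°; shift +113.69° → +81.97°.
+81.97° already lies in (−180°, 180°].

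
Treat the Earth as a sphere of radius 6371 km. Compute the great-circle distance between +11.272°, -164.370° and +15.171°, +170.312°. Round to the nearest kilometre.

Δλ = 170.312 − -164.370 = 334.682°; wrapped into (−180°, 180°]: -25.318°.
Δφ = 15.171 − 11.272 = 3.899°.
a = sin²(Δφ/2) + cos φ₁ · cos φ₂ · sin²(Δλ/2) = 0.046615.
c = 2·atan2(√a, √(1−a)) = 0.43524 rad → d = 6371·c ≈ 2772.91 km.

2773 km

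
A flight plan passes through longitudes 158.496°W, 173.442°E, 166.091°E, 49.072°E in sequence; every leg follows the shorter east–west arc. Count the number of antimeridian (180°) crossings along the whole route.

1

Leg 1: -158.496° → +173.442°, shortest Δλ = -28.062° (west) — crosses 180°.
Leg 2: +173.442° → +166.091°, shortest Δλ = -7.351° (west) — does not cross 180°.
Leg 3: +166.091° → +49.072°, shortest Δλ = -117.019° (west) — does not cross 180°.
Total crossings: 1.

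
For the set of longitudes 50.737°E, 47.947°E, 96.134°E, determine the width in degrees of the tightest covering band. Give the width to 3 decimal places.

Sort the longitudes: +47.947°, +50.737°, +96.134°.
Eastward gaps between consecutive values (wrapping around): 2.790°, 45.397°, 311.813°.
Largest gap = 311.813° ⇒ minimal covering band is its complement: 360° − 311.813° = 48.187°.
Band runs from +47.947° eastward to +96.134°.

48.187°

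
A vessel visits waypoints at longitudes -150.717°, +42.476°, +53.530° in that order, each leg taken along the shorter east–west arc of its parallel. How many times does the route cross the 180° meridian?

1

Leg 1: -150.717° → +42.476°, shortest Δλ = -166.807° (west) — crosses 180°.
Leg 2: +42.476° → +53.530°, shortest Δλ = 11.054° (east) — does not cross 180°.
Total crossings: 1.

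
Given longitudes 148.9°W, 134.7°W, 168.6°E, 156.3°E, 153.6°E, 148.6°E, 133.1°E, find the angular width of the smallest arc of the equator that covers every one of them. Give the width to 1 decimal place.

Sort the longitudes: -148.9°, -134.7°, +133.1°, +148.6°, +153.6°, +156.3°, +168.6°.
Eastward gaps between consecutive values (wrapping around): 14.2°, 267.8°, 15.5°, 5.0°, 2.7°, 12.3°, 42.5°.
Largest gap = 267.8° ⇒ minimal covering band is its complement: 360° − 267.8° = 92.2°.
Band runs from +133.1° eastward to -134.7°, crossing the antimeridian.

92.2°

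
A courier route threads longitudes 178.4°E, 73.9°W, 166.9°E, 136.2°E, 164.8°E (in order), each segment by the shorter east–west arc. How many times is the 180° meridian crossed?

Leg 1: +178.4° → -73.9°, shortest Δλ = 107.7° (east) — crosses 180°.
Leg 2: -73.9° → +166.9°, shortest Δλ = -119.2° (west) — crosses 180°.
Leg 3: +166.9° → +136.2°, shortest Δλ = -30.7° (west) — does not cross 180°.
Leg 4: +136.2° → +164.8°, shortest Δλ = 28.6° (east) — does not cross 180°.
Total crossings: 2.

2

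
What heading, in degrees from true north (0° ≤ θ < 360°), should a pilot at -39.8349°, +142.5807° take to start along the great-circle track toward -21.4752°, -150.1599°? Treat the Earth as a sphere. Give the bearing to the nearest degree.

93°

Δλ = -150.1599 − 142.5807 = -292.7406°; wrapped into (−180°, 180°]: 67.2594°.
θ = atan2( sin Δλ · cos φ₂ , cos φ₁ · sin φ₂ − sin φ₁ · cos φ₂ · cos Δλ )
  = atan2(0.85824, -0.05069) = 93.380° → normalised to [0°, 360°): 93.380°.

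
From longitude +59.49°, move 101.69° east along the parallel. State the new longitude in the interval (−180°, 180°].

Start at +59.49°; shift +101.69° → +161.18°.
+161.18° already lies in (−180°, 180°].

+161.18°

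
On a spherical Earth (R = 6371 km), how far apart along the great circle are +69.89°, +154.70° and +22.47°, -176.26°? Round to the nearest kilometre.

5610 km

Δλ = -176.26 − 154.70 = -330.96°; wrapped into (−180°, 180°]: 29.04°.
Δφ = 22.47 − 69.89 = -47.42°.
a = sin²(Δφ/2) + cos φ₁ · cos φ₂ · sin²(Δλ/2) = 0.181662.
c = 2·atan2(√a, √(1−a)) = 0.88062 rad → d = 6371·c ≈ 5610.41 km.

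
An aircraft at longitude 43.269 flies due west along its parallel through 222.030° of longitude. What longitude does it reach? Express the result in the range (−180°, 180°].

Start at +43.269°; shift −222.030° → -178.761°.
-178.761° already lies in (−180°, 180°].

-178.761°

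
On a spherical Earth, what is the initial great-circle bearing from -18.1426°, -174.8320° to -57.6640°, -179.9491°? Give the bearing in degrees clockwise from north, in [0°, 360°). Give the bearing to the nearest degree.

Δλ = -179.9491 − -174.8320 = -5.1171°.
θ = atan2( sin Δλ · cos φ₂ , cos φ₁ · sin φ₂ − sin φ₁ · cos φ₂ · cos Δλ )
  = atan2(-0.04771, -0.63703) = -175.717° → normalised to [0°, 360°): 184.283°.

184°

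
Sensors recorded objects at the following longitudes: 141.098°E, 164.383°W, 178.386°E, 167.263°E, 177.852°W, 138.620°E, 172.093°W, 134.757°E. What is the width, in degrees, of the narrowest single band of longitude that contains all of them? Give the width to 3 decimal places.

60.860°

Sort the longitudes: -177.852°, -172.093°, -164.383°, +134.757°, +138.620°, +141.098°, +167.263°, +178.386°.
Eastward gaps between consecutive values (wrapping around): 5.759°, 7.710°, 299.140°, 3.863°, 2.478°, 26.165°, 11.123°, 3.762°.
Largest gap = 299.140° ⇒ minimal covering band is its complement: 360° − 299.140° = 60.860°.
Band runs from +134.757° eastward to -164.383°, crossing the antimeridian.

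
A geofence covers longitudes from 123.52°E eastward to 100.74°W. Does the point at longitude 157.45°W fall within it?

Band width going east from +123.52° to -100.74°: ((-100.74 − 123.52) mod 360) = 135.74°.
Offset of -157.45° east of the west edge: ((-157.45 − 123.52) mod 360) = 79.03°.
79.03° ≤ 135.74° ⇒ inside.

Yes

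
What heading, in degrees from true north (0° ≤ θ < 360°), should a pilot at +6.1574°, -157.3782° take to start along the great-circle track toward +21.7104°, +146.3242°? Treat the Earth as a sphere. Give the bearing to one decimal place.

Δλ = 146.3242 − -157.3782 = 303.7024°; wrapped into (−180°, 180°]: -56.2976°.
θ = atan2( sin Δλ · cos φ₂ , cos φ₁ · sin φ₂ − sin φ₁ · cos φ₂ · cos Δλ )
  = atan2(-0.77292, 0.31249) = -67.987° → normalised to [0°, 360°): 292.013°.

292.0°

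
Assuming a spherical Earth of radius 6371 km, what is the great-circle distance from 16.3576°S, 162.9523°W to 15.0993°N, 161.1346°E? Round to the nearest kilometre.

Δλ = 161.1346 − -162.9523 = 324.0869°; wrapped into (−180°, 180°]: -35.9131°.
Δφ = 15.0993 − -16.3576 = 31.4569°.
a = sin²(Δφ/2) + cos φ₁ · cos φ₂ · sin²(Δλ/2) = 0.161534.
c = 2·atan2(√a, √(1−a)) = 0.82721 rad → d = 6371·c ≈ 5270.15 km.

5270 km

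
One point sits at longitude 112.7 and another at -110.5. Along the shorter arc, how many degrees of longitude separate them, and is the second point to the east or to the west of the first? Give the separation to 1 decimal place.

Raw difference: -110.5 − 112.7 = -223.2°.
Normalise into (−180°, 180°]: -223.2° + 360° = 136.8°.
Positive ⇒ the second point lies to the east; separation 136.8°.

136.8° east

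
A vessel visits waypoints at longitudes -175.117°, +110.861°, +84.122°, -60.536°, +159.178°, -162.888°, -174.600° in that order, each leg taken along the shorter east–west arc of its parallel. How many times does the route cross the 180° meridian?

Leg 1: -175.117° → +110.861°, shortest Δλ = -74.022° (west) — crosses 180°.
Leg 2: +110.861° → +84.122°, shortest Δλ = -26.739° (west) — does not cross 180°.
Leg 3: +84.122° → -60.536°, shortest Δλ = -144.658° (west) — does not cross 180°.
Leg 4: -60.536° → +159.178°, shortest Δλ = -140.286° (west) — crosses 180°.
Leg 5: +159.178° → -162.888°, shortest Δλ = 37.934° (east) — crosses 180°.
Leg 6: -162.888° → -174.600°, shortest Δλ = -11.712° (west) — does not cross 180°.
Total crossings: 3.

3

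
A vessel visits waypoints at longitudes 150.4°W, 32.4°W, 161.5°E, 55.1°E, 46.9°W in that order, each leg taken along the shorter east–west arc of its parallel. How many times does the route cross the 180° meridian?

1

Leg 1: -150.4° → -32.4°, shortest Δλ = 118.0° (east) — does not cross 180°.
Leg 2: -32.4° → +161.5°, shortest Δλ = -166.1° (west) — crosses 180°.
Leg 3: +161.5° → +55.1°, shortest Δλ = -106.4° (west) — does not cross 180°.
Leg 4: +55.1° → -46.9°, shortest Δλ = -102.0° (west) — does not cross 180°.
Total crossings: 1.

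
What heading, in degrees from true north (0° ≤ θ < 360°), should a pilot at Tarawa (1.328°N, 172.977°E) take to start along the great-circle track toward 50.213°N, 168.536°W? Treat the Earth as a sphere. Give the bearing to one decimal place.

15.1°

Δλ = -168.536 − 172.977 = -341.513°; wrapped into (−180°, 180°]: 18.487°.
θ = atan2( sin Δλ · cos φ₂ , cos φ₁ · sin φ₂ − sin φ₁ · cos φ₂ · cos Δλ )
  = atan2(0.20292, 0.75416) = 15.060° → normalised to [0°, 360°): 15.060°.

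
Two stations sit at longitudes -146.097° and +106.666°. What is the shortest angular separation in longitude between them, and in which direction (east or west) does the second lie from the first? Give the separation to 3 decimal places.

Raw difference: 106.666 − -146.097 = 252.763°.
Normalise into (−180°, 180°]: 252.763° − 360° = -107.237°.
Negative ⇒ the second point lies to the west; separation 107.237°.

107.237° west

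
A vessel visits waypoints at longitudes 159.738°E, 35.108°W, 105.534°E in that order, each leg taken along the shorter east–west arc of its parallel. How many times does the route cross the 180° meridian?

1

Leg 1: +159.738° → -35.108°, shortest Δλ = 165.154° (east) — crosses 180°.
Leg 2: -35.108° → +105.534°, shortest Δλ = 140.642° (east) — does not cross 180°.
Total crossings: 1.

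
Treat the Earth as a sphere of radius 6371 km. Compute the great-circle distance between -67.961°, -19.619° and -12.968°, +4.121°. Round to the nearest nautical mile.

3430 nmi

Δλ = 4.121 − -19.619 = 23.740°.
Δφ = -12.968 − -67.961 = 54.993°.
a = sin²(Δφ/2) + cos φ₁ · cos φ₂ · sin²(Δλ/2) = 0.228633.
c = 2·atan2(√a, √(1−a)) = 0.99711 rad → d = 6371·c ≈ 6352.57 km ≈ 3430.11 nmi.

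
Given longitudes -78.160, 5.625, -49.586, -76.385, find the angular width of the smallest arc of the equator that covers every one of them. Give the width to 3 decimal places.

Sort the longitudes: -78.160°, -76.385°, -49.586°, +5.625°.
Eastward gaps between consecutive values (wrapping around): 1.775°, 26.799°, 55.211°, 276.215°.
Largest gap = 276.215° ⇒ minimal covering band is its complement: 360° − 276.215° = 83.785°.
Band runs from -78.160° eastward to +5.625°.

83.785°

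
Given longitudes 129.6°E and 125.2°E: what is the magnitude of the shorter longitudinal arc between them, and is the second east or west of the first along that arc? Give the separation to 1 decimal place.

Raw difference: 125.2 − 129.6 = -4.4°.
Normalise into (−180°, 180°]: -4.4° stays -4.4°.
Negative ⇒ the second point lies to the west; separation 4.4°.

4.4° west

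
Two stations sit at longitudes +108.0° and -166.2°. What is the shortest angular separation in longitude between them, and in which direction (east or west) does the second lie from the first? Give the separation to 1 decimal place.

85.8° east

Raw difference: -166.2 − 108.0 = -274.2°.
Normalise into (−180°, 180°]: -274.2° + 360° = 85.8°.
Positive ⇒ the second point lies to the east; separation 85.8°.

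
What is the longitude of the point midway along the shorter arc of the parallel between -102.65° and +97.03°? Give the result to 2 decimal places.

+177.19°

Signed shortest Δλ from -102.65° to +97.03° is -160.32°.
Midpoint longitude = -102.65° + (-160.32°)/2 = -102.65° − 80.16° = -182.81°.
Normalise into (−180°, 180°]: +177.19°.
(The naïve average (-102.65 + +97.03)/2 = -2.81° is on the wrong side of the globe.)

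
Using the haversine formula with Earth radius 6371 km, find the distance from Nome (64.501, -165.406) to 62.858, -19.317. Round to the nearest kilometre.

Δλ = -19.317 − -165.406 = 146.089°.
Δφ = 62.858 − 64.501 = -1.643°.
a = sin²(Δφ/2) + cos φ₁ · cos φ₂ · sin²(Δλ/2) = 0.179894.
c = 2·atan2(√a, √(1−a)) = 0.87602 rad → d = 6371·c ≈ 5581.13 km.

5581 km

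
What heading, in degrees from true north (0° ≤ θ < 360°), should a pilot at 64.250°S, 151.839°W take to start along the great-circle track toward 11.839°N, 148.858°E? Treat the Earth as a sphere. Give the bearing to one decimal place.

302.6°

Δλ = 148.858 − -151.839 = 300.697°; wrapped into (−180°, 180°]: -59.303°.
θ = atan2( sin Δλ · cos φ₂ , cos φ₁ · sin φ₂ − sin φ₁ · cos φ₂ · cos Δλ )
  = atan2(-0.84159, 0.53916) = -57.355° → normalised to [0°, 360°): 302.645°.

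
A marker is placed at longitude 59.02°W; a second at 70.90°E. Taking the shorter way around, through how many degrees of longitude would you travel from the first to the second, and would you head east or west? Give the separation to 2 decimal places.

Raw difference: 70.90 − -59.02 = 129.92°.
Normalise into (−180°, 180°]: 129.92° stays 129.92°.
Positive ⇒ the second point lies to the east; separation 129.92°.

129.92° east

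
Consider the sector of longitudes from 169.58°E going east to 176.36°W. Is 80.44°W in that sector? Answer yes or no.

No

Band width going east from +169.58° to -176.36°: ((-176.36 − 169.58) mod 360) = 14.06°.
Offset of -80.44° east of the west edge: ((-80.44 − 169.58) mod 360) = 109.98°.
109.98° > 14.06° ⇒ outside.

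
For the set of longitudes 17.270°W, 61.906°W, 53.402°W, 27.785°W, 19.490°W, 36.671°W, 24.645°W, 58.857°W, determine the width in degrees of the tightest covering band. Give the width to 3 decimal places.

Sort the longitudes: -61.906°, -58.857°, -53.402°, -36.671°, -27.785°, -24.645°, -19.490°, -17.270°.
Eastward gaps between consecutive values (wrapping around): 3.049°, 5.455°, 16.731°, 8.886°, 3.140°, 5.155°, 2.220°, 315.364°.
Largest gap = 315.364° ⇒ minimal covering band is its complement: 360° − 315.364° = 44.636°.
Band runs from -61.906° eastward to -17.270°.

44.636°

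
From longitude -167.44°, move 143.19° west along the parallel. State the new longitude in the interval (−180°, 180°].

+49.37°

Start at -167.44°; shift −143.19° → -310.63°.
-310.63° lies outside (−180°, 180°]; add 360° → +49.37°.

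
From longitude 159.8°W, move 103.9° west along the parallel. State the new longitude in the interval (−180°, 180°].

Start at -159.8°; shift −103.9° → -263.7°.
-263.7° lies outside (−180°, 180°]; add 360° → +96.3°.

96.3°E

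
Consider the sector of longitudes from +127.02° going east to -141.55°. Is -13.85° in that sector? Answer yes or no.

No

Band width going east from +127.02° to -141.55°: ((-141.55 − 127.02) mod 360) = 91.43°.
Offset of -13.85° east of the west edge: ((-13.85 − 127.02) mod 360) = 219.13°.
219.13° > 91.43° ⇒ outside.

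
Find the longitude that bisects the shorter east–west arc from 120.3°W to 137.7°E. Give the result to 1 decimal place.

171.3°W

Signed shortest Δλ from -120.3° to +137.7° is -102.0°.
Midpoint longitude = -120.3° + (-102.0°)/2 = -120.3° − 51.0° = -171.3°.
(The naïve average (-120.3 + +137.7)/2 = 8.7° is on the wrong side of the globe.)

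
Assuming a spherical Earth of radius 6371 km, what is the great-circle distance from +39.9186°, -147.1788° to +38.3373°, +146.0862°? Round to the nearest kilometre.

Δλ = 146.0862 − -147.1788 = 293.2650°; wrapped into (−180°, 180°]: -66.7350°.
Δφ = 38.3373 − 39.9186 = -1.5813°.
a = sin²(Δφ/2) + cos φ₁ · cos φ₂ · sin²(Δλ/2) = 0.182173.
c = 2·atan2(√a, √(1−a)) = 0.88194 rad → d = 6371·c ≈ 5618.85 km.

5619 km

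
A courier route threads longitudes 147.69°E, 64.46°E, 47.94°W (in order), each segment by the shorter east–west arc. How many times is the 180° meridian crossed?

0

Leg 1: +147.69° → +64.46°, shortest Δλ = -83.23° (west) — does not cross 180°.
Leg 2: +64.46° → -47.94°, shortest Δλ = -112.4° (west) — does not cross 180°.
Total crossings: 0.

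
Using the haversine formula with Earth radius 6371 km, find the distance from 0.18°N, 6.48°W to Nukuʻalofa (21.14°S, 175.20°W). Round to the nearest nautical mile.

9386 nmi

Δλ = -175.20 − -6.48 = -168.72°.
Δφ = -21.14 − 0.18 = -21.32°.
a = sin²(Δφ/2) + cos φ₁ · cos φ₂ · sin²(Δλ/2) = 0.957907.
c = 2·atan2(√a, √(1−a)) = 2.72833 rad → d = 6371·c ≈ 17382.16 km ≈ 9385.62 nmi.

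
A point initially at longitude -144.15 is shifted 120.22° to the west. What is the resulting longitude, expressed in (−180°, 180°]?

+95.63°

Start at -144.15°; shift −120.22° → -264.37°.
-264.37° lies outside (−180°, 180°]; add 360° → +95.63°.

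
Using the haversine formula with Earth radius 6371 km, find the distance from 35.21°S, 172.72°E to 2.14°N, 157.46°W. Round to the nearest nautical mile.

Δλ = -157.46 − 172.72 = -330.18°; wrapped into (−180°, 180°]: 29.82°.
Δφ = 2.14 − -35.21 = 37.35°.
a = sin²(Δφ/2) + cos φ₁ · cos φ₂ · sin²(Δλ/2) = 0.156582.
c = 2·atan2(√a, √(1−a)) = 0.81367 rad → d = 6371·c ≈ 5183.88 km ≈ 2799.07 nmi.

2799 nmi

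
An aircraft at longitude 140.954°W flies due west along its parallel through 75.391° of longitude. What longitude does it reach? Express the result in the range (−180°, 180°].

143.655°E

Start at -140.954°; shift −75.391° → -216.345°.
-216.345° lies outside (−180°, 180°]; add 360° → +143.655°.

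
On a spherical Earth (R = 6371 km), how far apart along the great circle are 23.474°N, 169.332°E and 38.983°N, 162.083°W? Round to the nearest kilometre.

Δλ = -162.083 − 169.332 = -331.415°; wrapped into (−180°, 180°]: 28.585°.
Δφ = 38.983 − 23.474 = 15.509°.
a = sin²(Δφ/2) + cos φ₁ · cos φ₂ · sin²(Δλ/2) = 0.061660.
c = 2·atan2(√a, √(1−a)) = 0.50188 rad → d = 6371·c ≈ 3197.48 km.

3197 km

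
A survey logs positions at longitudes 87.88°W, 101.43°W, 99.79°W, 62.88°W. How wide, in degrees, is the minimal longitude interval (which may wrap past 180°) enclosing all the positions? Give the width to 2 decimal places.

38.55°

Sort the longitudes: -101.43°, -99.79°, -87.88°, -62.88°.
Eastward gaps between consecutive values (wrapping around): 1.64°, 11.91°, 25.00°, 321.45°.
Largest gap = 321.45° ⇒ minimal covering band is its complement: 360° − 321.45° = 38.55°.
Band runs from -101.43° eastward to -62.88°.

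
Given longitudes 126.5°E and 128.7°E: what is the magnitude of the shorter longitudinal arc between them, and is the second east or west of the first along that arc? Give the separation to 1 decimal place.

Raw difference: 128.7 − 126.5 = 2.2°.
Normalise into (−180°, 180°]: 2.2° stays 2.2°.
Positive ⇒ the second point lies to the east; separation 2.2°.

2.2° east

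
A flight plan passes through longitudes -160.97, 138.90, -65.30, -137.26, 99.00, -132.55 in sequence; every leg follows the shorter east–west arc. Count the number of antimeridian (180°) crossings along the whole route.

Leg 1: -160.97° → +138.90°, shortest Δλ = -60.13° (west) — crosses 180°.
Leg 2: +138.90° → -65.30°, shortest Δλ = 155.8° (east) — crosses 180°.
Leg 3: -65.30° → -137.26°, shortest Δλ = -71.96° (west) — does not cross 180°.
Leg 4: -137.26° → +99.00°, shortest Δλ = -123.74° (west) — crosses 180°.
Leg 5: +99.00° → -132.55°, shortest Δλ = 128.45° (east) — crosses 180°.
Total crossings: 4.

4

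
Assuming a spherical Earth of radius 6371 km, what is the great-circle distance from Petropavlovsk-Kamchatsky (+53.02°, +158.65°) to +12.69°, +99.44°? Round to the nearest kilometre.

6848 km

Δλ = 99.44 − 158.65 = -59.21°.
Δφ = 12.69 − 53.02 = -40.33°.
a = sin²(Δφ/2) + cos φ₁ · cos φ₂ · sin²(Δλ/2) = 0.262056.
c = 2·atan2(√a, √(1−a)) = 1.07482 rad → d = 6371·c ≈ 6847.70 km.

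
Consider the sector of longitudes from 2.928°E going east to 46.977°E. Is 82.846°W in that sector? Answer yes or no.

Band width going east from +2.928° to +46.977°: ((46.977 − 2.928) mod 360) = 44.049°.
Offset of -82.846° east of the west edge: ((-82.846 − 2.928) mod 360) = 274.226°.
274.226° > 44.049° ⇒ outside.

No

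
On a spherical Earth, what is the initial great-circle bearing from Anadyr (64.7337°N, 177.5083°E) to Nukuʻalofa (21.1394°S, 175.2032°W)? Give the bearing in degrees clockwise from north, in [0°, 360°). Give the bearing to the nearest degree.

173°

Δλ = -175.2032 − 177.5083 = -352.7115°; wrapped into (−180°, 180°]: 7.2885°.
θ = atan2( sin Δλ · cos φ₂ , cos φ₁ · sin φ₂ − sin φ₁ · cos φ₂ · cos Δλ )
  = atan2(0.11833, -0.99059) = 173.188° → normalised to [0°, 360°): 173.188°.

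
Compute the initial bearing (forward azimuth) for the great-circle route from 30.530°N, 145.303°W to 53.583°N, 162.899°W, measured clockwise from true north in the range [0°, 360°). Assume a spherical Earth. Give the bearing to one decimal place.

Δλ = -162.899 − -145.303 = -17.596°.
θ = atan2( sin Δλ · cos φ₂ , cos φ₁ · sin φ₂ − sin φ₁ · cos φ₂ · cos Δλ )
  = atan2(-0.17946, 0.40569) = -23.863° → normalised to [0°, 360°): 336.137°.

336.1°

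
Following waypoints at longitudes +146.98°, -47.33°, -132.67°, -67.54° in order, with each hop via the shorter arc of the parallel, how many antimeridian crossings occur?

1

Leg 1: +146.98° → -47.33°, shortest Δλ = 165.69° (east) — crosses 180°.
Leg 2: -47.33° → -132.67°, shortest Δλ = -85.34° (west) — does not cross 180°.
Leg 3: -132.67° → -67.54°, shortest Δλ = 65.13° (east) — does not cross 180°.
Total crossings: 1.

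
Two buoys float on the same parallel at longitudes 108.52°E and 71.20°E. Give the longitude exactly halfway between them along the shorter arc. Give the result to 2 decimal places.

Signed shortest Δλ from +108.52° to +71.20° is -37.32°.
Midpoint longitude = +108.52° + (-37.32°)/2 = +108.52° − 18.66° = +89.86°.

89.86°E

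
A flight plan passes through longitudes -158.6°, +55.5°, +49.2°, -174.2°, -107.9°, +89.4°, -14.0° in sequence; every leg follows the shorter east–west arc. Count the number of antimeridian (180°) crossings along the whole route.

3

Leg 1: -158.6° → +55.5°, shortest Δλ = -145.9° (west) — crosses 180°.
Leg 2: +55.5° → +49.2°, shortest Δλ = -6.3° (west) — does not cross 180°.
Leg 3: +49.2° → -174.2°, shortest Δλ = 136.6° (east) — crosses 180°.
Leg 4: -174.2° → -107.9°, shortest Δλ = 66.3° (east) — does not cross 180°.
Leg 5: -107.9° → +89.4°, shortest Δλ = -162.7° (west) — crosses 180°.
Leg 6: +89.4° → -14.0°, shortest Δλ = -103.4° (west) — does not cross 180°.
Total crossings: 3.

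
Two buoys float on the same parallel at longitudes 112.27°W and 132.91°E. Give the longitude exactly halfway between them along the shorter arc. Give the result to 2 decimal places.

Signed shortest Δλ from -112.27° to +132.91° is -114.82°.
Midpoint longitude = -112.27° + (-114.82°)/2 = -112.27° − 57.41° = -169.68°.
(The naïve average (-112.27 + +132.91)/2 = 10.32° is on the wrong side of the globe.)

169.68°W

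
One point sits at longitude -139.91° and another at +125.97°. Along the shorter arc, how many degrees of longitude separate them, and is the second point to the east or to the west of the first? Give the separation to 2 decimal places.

94.12° west

Raw difference: 125.97 − -139.91 = 265.88°.
Normalise into (−180°, 180°]: 265.88° − 360° = -94.12°.
Negative ⇒ the second point lies to the west; separation 94.12°.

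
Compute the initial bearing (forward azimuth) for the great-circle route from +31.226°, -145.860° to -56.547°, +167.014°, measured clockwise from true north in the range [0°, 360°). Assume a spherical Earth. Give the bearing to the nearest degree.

Δλ = 167.014 − -145.860 = 312.874°; wrapped into (−180°, 180°]: -47.126°.
θ = atan2( sin Δλ · cos φ₂ , cos φ₁ · sin φ₂ − sin φ₁ · cos φ₂ · cos Δλ )
  = atan2(-0.40399, -0.90791) = -156.013° → normalised to [0°, 360°): 203.987°.

204°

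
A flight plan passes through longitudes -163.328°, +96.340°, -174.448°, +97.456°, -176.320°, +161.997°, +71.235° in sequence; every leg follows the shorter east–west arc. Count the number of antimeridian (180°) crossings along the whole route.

5

Leg 1: -163.328° → +96.340°, shortest Δλ = -100.332° (west) — crosses 180°.
Leg 2: +96.340° → -174.448°, shortest Δλ = 89.212° (east) — crosses 180°.
Leg 3: -174.448° → +97.456°, shortest Δλ = -88.096° (west) — crosses 180°.
Leg 4: +97.456° → -176.320°, shortest Δλ = 86.224° (east) — crosses 180°.
Leg 5: -176.320° → +161.997°, shortest Δλ = -21.683° (west) — crosses 180°.
Leg 6: +161.997° → +71.235°, shortest Δλ = -90.762° (west) — does not cross 180°.
Total crossings: 5.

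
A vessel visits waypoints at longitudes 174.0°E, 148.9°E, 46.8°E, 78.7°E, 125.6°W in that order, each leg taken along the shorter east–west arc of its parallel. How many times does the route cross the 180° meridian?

1

Leg 1: +174.0° → +148.9°, shortest Δλ = -25.1° (west) — does not cross 180°.
Leg 2: +148.9° → +46.8°, shortest Δλ = -102.1° (west) — does not cross 180°.
Leg 3: +46.8° → +78.7°, shortest Δλ = 31.9° (east) — does not cross 180°.
Leg 4: +78.7° → -125.6°, shortest Δλ = 155.7° (east) — crosses 180°.
Total crossings: 1.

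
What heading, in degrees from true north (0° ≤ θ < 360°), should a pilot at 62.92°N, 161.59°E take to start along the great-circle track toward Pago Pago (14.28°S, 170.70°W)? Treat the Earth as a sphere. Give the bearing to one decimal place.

Δλ = -170.70 − 161.59 = -332.29°; wrapped into (−180°, 180°]: 27.71°.
θ = atan2( sin Δλ · cos φ₂ , cos φ₁ · sin φ₂ − sin φ₁ · cos φ₂ · cos Δλ )
  = atan2(0.45063, -0.87619) = 152.783° → normalised to [0°, 360°): 152.783°.

152.8°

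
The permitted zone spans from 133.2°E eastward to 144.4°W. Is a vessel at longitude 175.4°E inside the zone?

Yes

Band width going east from +133.2° to -144.4°: ((-144.4 − 133.2) mod 360) = 82.4°.
Offset of +175.4° east of the west edge: ((175.4 − 133.2) mod 360) = 42.2°.
42.2° ≤ 82.4° ⇒ inside.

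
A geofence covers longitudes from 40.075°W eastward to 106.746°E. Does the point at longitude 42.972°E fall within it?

Yes

Band width going east from -40.075° to +106.746°: ((106.746 − -40.075) mod 360) = 146.821°.
Offset of +42.972° east of the west edge: ((42.972 − -40.075) mod 360) = 83.047°.
83.047° ≤ 146.821° ⇒ inside.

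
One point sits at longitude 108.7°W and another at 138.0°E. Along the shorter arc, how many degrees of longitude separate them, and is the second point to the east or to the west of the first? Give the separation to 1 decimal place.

113.3° west

Raw difference: 138.0 − -108.7 = 246.7°.
Normalise into (−180°, 180°]: 246.7° − 360° = -113.3°.
Negative ⇒ the second point lies to the west; separation 113.3°.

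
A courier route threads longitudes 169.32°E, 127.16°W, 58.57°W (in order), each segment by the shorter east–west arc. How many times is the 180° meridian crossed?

Leg 1: +169.32° → -127.16°, shortest Δλ = 63.52° (east) — crosses 180°.
Leg 2: -127.16° → -58.57°, shortest Δλ = 68.59° (east) — does not cross 180°.
Total crossings: 1.

1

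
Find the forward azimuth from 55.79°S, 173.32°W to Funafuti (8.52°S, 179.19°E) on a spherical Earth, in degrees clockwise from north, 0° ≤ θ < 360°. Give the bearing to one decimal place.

350.0°

Δλ = 179.19 − -173.32 = 352.51°; wrapped into (−180°, 180°]: -7.49°.
θ = atan2( sin Δλ · cos φ₂ , cos φ₁ · sin φ₂ − sin φ₁ · cos φ₂ · cos Δλ )
  = atan2(-0.12891, 0.72758) = -10.048° → normalised to [0°, 360°): 349.952°.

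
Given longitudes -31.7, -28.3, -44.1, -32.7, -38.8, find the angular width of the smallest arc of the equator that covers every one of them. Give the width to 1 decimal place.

15.8°

Sort the longitudes: -44.1°, -38.8°, -32.7°, -31.7°, -28.3°.
Eastward gaps between consecutive values (wrapping around): 5.3°, 6.1°, 1.0°, 3.4°, 344.2°.
Largest gap = 344.2° ⇒ minimal covering band is its complement: 360° − 344.2° = 15.8°.
Band runs from -44.1° eastward to -28.3°.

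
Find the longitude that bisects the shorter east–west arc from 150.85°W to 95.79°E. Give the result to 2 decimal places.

Signed shortest Δλ from -150.85° to +95.79° is -113.36°.
Midpoint longitude = -150.85° + (-113.36°)/2 = -150.85° − 56.68° = -207.53°.
Normalise into (−180°, 180°]: +152.47°.
(The naïve average (-150.85 + +95.79)/2 = -27.53° is on the wrong side of the globe.)

152.47°E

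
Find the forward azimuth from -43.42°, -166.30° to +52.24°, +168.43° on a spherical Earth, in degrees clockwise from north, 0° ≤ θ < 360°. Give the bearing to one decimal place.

344.7°

Δλ = 168.43 − -166.30 = 334.73°; wrapped into (−180°, 180°]: -25.27°.
θ = atan2( sin Δλ · cos φ₂ , cos φ₁ · sin φ₂ − sin φ₁ · cos φ₂ · cos Δλ )
  = atan2(-0.26140, 0.95485) = -15.311° → normalised to [0°, 360°): 344.689°.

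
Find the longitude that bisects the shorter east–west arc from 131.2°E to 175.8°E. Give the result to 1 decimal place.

Signed shortest Δλ from +131.2° to +175.8° is +44.6°.
Midpoint longitude = +131.2° + (+44.6°)/2 = +131.2° + 22.3° = +153.5°.

153.5°E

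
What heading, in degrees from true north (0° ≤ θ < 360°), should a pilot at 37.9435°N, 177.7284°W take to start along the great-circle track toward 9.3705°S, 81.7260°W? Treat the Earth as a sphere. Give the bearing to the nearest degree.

94°

Δλ = -81.7260 − -177.7284 = 96.0024°.
θ = atan2( sin Δλ · cos φ₂ , cos φ₁ · sin φ₂ − sin φ₁ · cos φ₂ · cos Δλ )
  = atan2(0.98125, -0.06496) = 93.788° → normalised to [0°, 360°): 93.788°.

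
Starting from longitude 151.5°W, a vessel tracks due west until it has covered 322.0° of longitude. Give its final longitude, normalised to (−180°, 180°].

Start at -151.5°; shift −322.0° → -473.5°.
-473.5° lies outside (−180°, 180°]; add 360° → -113.5°.

113.5°W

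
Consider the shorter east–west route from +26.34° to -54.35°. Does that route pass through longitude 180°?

No

Signed shortest Δλ = ((-54.35 − 26.34 + 180) mod 360) − 180 = -80.69°.
Going west by 80.69° from +26.34° reaches -54.35° without touching 180°.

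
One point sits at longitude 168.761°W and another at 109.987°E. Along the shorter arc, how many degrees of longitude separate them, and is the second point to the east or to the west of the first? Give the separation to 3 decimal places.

81.252° west

Raw difference: 109.987 − -168.761 = 278.748°.
Normalise into (−180°, 180°]: 278.748° − 360° = -81.252°.
Negative ⇒ the second point lies to the west; separation 81.252°.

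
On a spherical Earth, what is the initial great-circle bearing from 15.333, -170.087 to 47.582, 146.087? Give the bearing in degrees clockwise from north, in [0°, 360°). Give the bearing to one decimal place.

321.3°

Δλ = 146.087 − -170.087 = 316.174°; wrapped into (−180°, 180°]: -43.826°.
θ = atan2( sin Δλ · cos φ₂ , cos φ₁ · sin φ₂ − sin φ₁ · cos φ₂ · cos Δλ )
  = atan2(-0.46710, 0.58328) = -38.688° → normalised to [0°, 360°): 321.312°.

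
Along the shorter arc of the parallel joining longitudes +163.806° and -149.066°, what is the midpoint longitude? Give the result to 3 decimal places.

-172.630°

Signed shortest Δλ from +163.806° to -149.066° is +47.128°.
Midpoint longitude = +163.806° + (+47.128°)/2 = +163.806° + 23.564° = +187.370°.
Normalise into (−180°, 180°]: -172.630°.
(The naïve average (+163.806 + -149.066)/2 = 7.37° is on the wrong side of the globe.)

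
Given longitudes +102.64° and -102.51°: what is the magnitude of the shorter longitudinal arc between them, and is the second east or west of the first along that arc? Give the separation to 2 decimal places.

154.85° east

Raw difference: -102.51 − 102.64 = -205.15°.
Normalise into (−180°, 180°]: -205.15° + 360° = 154.85°.
Positive ⇒ the second point lies to the east; separation 154.85°.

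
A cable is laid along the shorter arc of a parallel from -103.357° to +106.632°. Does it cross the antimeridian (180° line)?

Naïve |106.632 − -103.357| = 209.989° > 180°, so the shorter arc goes the other way round — across 180°.
Signed shortest Δλ = ((106.632 − -103.357 + 180) mod 360) − 180 = -150.011°.
Going west by 150.011° from -103.357° passes through 180° before reaching +106.632°.

Yes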